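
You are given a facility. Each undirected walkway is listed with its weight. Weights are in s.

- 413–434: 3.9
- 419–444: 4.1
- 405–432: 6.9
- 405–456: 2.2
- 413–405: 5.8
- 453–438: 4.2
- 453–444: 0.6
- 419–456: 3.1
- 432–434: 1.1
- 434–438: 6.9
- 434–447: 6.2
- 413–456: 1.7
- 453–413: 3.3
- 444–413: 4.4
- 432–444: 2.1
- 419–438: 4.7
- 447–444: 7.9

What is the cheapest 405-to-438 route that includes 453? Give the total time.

Shortest 405→453: 405 → 456 → 413 → 453 = 7.2
Best 453 to 438: 453 → 438 costing 4.2
Total via 453: 7.2 + 4.2 = 11.4 s.

11.4 s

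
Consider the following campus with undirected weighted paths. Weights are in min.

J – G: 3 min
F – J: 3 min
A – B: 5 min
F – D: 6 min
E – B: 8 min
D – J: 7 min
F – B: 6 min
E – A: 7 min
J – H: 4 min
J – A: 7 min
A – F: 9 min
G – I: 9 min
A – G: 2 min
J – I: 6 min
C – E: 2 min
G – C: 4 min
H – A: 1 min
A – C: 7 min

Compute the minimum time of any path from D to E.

16 min

Running Dijkstra from D:
D: 0
F: 6  (via D)
J: 7  (via D)
G: 10  (via J)
H: 11  (via J)
A: 12  (via G)
B: 12  (via F)
I: 13  (via J)
C: 14  (via G)
E: 16  (via C)
Shortest route: D → J → G → C → E = 16 min.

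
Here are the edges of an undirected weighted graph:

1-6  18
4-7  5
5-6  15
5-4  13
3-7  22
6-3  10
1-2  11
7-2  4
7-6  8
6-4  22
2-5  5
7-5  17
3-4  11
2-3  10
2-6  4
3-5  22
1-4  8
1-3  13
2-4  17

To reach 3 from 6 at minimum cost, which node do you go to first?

3

Compare a few routes:
6 - 3: 10 = 10
6 - 7 - 4 - 3: 8+5+11 = 24
6 - 7 - 2 - 3: 8+4+10 = 22
6 - 2 - 3: 4+10 = 14
Cheapest is 6 - 3 at 10.
So from 6 the first move is to 3.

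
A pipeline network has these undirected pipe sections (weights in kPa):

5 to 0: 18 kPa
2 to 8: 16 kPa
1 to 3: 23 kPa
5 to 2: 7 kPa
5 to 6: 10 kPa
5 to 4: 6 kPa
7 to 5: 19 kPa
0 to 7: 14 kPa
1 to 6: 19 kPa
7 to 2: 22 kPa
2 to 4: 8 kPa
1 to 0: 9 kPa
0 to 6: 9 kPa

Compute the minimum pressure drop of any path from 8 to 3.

Candidate routes:
8 → 2 → 5 → 0 → 1 → 3: 16+7+18+9+23 = 73
8 → 2 → 5 → 6 → 0 → 1 → 3: 16+7+10+9+9+23 = 74
The minimum is 73 kPa via 8 → 2 → 5 → 0 → 1 → 3.

73 kPa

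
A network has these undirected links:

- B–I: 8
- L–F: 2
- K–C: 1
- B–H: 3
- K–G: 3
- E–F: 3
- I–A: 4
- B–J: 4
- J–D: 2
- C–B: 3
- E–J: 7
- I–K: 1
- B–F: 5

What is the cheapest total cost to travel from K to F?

9

Shortest distances from K:
K: 0
C: 1  (via K)
I: 1  (via K)
G: 3  (via K)
B: 4  (via C)
A: 5  (via I)
H: 7  (via B)
J: 8  (via B)
F: 9  (via B)
Shortest route: K → C → B → F = 9.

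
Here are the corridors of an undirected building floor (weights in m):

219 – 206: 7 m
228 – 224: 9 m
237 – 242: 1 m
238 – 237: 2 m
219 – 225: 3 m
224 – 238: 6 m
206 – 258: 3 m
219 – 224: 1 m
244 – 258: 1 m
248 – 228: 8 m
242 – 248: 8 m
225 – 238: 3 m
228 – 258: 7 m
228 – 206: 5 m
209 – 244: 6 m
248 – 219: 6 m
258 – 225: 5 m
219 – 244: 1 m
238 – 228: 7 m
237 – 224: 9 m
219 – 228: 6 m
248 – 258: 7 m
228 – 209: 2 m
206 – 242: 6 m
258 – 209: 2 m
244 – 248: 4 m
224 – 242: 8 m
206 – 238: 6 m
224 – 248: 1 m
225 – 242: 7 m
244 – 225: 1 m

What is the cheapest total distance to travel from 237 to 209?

Enumerating some paths:
237–238–228–209: 2+7+2 = 11
237–242–206–258–209: 1+6+3+2 = 12
237–238–225–244–258–209: 2+3+1+1+2 = 9
237–242–225–244–258–209: 1+7+1+1+2 = 12
Cheapest is 237–238–225–244–258–209 at 9 m.

9 m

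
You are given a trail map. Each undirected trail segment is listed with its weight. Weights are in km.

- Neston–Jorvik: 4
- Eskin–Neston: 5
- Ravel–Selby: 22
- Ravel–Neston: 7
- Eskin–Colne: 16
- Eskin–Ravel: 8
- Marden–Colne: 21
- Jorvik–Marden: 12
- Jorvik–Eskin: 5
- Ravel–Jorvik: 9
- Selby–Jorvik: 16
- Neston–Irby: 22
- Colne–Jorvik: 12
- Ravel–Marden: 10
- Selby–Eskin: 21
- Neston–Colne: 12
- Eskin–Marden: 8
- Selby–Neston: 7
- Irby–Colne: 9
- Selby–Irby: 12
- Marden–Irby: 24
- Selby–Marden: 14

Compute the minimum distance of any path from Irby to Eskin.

Compare a few routes:
Irby → Colne → Eskin: 9+16 = 25
Irby → Selby → Neston → Eskin: 12+7+5 = 24
Cheapest is Irby → Selby → Neston → Eskin at 24 km.

24 km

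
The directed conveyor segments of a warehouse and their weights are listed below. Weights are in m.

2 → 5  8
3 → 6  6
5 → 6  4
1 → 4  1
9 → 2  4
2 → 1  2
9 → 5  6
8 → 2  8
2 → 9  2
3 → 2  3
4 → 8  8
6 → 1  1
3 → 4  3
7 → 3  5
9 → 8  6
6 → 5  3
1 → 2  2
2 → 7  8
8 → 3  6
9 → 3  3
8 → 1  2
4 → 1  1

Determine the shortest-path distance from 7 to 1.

Settle nodes by increasing distance from 7:
7: 0
3: 5  (via 7)
2: 8  (via 3)
4: 8  (via 3)
1: 9  (via 4)
Shortest route: 7–3–4–1 = 9 m.

9 m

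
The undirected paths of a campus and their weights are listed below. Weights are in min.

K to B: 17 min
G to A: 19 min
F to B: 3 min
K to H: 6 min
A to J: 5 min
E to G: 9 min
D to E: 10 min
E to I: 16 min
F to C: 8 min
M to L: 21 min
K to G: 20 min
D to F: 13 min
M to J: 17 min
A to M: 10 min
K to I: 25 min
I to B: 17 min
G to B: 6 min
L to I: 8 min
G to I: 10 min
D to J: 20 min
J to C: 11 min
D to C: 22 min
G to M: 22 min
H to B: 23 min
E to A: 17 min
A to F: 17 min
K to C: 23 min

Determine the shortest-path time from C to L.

35 min

Running Dijkstra from C:
C: 0
F: 8  (via C)
B: 11  (via F)
J: 11  (via C)
A: 16  (via J)
G: 17  (via B)
D: 21  (via F)
K: 23  (via C)
E: 26  (via G)
M: 26  (via A)
I: 27  (via G)
H: 29  (via K)
L: 35  (via I)
Shortest route: C–F–B–G–I–L = 35 min.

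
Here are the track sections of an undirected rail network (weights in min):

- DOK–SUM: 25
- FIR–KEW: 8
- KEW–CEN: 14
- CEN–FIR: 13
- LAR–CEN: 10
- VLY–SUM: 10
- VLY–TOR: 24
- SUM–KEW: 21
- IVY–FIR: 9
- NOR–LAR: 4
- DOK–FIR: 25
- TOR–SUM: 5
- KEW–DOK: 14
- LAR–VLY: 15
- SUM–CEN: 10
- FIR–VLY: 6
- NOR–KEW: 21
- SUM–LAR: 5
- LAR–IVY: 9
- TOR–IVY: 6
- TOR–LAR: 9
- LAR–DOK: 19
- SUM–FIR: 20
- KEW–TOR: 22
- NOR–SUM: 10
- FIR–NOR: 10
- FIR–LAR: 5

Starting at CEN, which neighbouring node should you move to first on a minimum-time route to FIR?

Compare a few routes:
CEN–FIR: 13 = 13
CEN–SUM–LAR–FIR: 10+5+5 = 20
CEN–LAR–FIR: 10+5 = 15
Cheapest is CEN–FIR at 13 min.
So from CEN the first move is to FIR.

FIR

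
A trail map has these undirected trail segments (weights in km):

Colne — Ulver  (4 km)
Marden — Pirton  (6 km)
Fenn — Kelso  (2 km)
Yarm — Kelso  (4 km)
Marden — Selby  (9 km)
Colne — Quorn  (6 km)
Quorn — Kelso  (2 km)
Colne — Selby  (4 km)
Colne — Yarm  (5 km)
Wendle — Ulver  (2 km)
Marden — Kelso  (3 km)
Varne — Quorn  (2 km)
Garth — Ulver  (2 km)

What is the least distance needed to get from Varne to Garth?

Compare a few routes:
Varne - Quorn - Kelso - Yarm - Colne - Ulver - Garth: 2+2+4+5+4+2 = 19
Varne - Quorn - Colne - Ulver - Garth: 2+6+4+2 = 14
Cheapest is Varne - Quorn - Colne - Ulver - Garth at 14 km.

14 km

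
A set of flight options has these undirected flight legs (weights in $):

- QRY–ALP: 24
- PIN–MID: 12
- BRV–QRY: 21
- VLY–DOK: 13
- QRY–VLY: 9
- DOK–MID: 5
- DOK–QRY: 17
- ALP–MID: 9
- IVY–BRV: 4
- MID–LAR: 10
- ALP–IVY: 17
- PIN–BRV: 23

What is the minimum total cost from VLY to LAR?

$28

Running Dijkstra from VLY:
VLY: 0
QRY: 9  (via VLY)
DOK: 13  (via VLY)
MID: 18  (via DOK)
ALP: 27  (via MID)
LAR: 28  (via MID)
Shortest route: VLY–DOK–MID–LAR = $28.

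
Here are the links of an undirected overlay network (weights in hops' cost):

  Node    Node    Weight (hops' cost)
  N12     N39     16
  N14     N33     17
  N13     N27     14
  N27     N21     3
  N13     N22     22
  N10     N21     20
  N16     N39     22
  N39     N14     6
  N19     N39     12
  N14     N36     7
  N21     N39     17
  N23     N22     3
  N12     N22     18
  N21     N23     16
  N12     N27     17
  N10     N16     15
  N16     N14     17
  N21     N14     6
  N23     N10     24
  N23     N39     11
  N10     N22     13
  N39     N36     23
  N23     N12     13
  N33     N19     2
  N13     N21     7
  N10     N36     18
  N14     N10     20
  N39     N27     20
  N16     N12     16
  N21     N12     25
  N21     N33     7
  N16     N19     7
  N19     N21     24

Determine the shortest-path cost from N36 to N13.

Settle nodes by increasing distance from N36:
N36: 0
N14: 7  (via N36)
N21: 13  (via N14)
N39: 13  (via N14)
N27: 16  (via N21)
N10: 18  (via N36)
N13: 20  (via N21)
Shortest route: N36 → N14 → N21 → N13 = 20 hops' cost.

20 hops' cost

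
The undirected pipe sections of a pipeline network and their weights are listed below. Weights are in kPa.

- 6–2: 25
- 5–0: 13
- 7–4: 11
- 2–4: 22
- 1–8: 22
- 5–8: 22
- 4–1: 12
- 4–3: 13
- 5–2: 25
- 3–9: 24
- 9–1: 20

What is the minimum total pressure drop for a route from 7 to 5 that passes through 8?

67 kPa

Best 7 to 8: 7 → 4 → 1 → 8 costing 45
Best 8 to 5: 8 → 5 costing 22
Total via 8: 45 + 22 = 67 kPa.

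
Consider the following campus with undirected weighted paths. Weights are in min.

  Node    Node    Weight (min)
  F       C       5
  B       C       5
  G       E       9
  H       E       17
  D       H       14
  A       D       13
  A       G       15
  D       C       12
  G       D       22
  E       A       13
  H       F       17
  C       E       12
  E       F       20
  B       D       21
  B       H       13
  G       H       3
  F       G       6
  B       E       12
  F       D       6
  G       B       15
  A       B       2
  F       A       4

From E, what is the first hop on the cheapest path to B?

Candidate routes:
E–A–B: 13+2 = 15
E–B: 12 = 12
The minimum is 12 min via E–B.
So from E the first move is to B.

B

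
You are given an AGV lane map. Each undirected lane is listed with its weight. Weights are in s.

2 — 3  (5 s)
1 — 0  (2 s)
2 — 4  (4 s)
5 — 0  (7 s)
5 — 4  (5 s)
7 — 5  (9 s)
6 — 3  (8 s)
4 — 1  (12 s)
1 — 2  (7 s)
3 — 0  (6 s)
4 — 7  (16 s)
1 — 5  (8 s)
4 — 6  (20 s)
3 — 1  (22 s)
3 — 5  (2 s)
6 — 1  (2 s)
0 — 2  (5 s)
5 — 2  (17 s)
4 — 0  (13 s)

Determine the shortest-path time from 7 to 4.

Enumerating some paths:
7–5–3–2–4: 9+2+5+4 = 20
7–5–4: 9+5 = 14
7–4: 16 = 16
7–5–0–2–4: 9+7+5+4 = 25
The minimum is 14 s via 7–5–4.

14 s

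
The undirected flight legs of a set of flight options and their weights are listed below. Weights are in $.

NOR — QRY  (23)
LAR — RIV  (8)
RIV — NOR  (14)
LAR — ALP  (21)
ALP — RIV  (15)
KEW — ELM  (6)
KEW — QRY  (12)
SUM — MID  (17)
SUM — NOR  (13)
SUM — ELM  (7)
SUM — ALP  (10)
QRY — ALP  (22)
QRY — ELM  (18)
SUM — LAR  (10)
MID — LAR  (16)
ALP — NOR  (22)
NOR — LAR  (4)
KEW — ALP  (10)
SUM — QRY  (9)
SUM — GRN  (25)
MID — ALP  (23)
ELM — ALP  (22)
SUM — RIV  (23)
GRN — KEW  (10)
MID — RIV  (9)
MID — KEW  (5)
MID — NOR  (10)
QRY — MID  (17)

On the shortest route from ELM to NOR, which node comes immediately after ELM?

SUM

Compare a few routes:
ELM → SUM → LAR → NOR: 7+10+4 = 21
ELM → SUM → NOR: 7+13 = 20
ELM → KEW → MID → NOR: 6+5+10 = 21
The minimum is $20 via ELM → SUM → NOR.
So from ELM the first move is to SUM.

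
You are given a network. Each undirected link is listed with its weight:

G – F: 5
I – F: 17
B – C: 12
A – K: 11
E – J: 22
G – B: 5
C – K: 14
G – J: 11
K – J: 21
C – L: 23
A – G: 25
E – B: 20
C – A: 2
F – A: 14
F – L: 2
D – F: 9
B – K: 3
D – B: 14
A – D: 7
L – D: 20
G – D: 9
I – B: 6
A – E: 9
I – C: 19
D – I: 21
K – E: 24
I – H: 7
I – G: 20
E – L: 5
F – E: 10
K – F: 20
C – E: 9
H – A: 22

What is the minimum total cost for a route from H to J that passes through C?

Shortest H→C: H → A → C = 24
Shortest C→J: C → B → G → J = 28
Total via C: 24 + 28 = 52.

52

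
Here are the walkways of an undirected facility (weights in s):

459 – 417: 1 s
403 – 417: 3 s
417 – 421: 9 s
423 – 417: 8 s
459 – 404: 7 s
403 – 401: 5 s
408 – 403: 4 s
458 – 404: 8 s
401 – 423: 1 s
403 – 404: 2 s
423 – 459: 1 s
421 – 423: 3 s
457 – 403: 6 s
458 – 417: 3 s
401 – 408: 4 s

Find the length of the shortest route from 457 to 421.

Candidate routes:
457–403–417–421: 6+3+9 = 18
457–403–408–401–423–421: 6+4+4+1+3 = 18
457–403–401–423–421: 6+5+1+3 = 15
457–403–417–459–423–421: 6+3+1+1+3 = 14
Cheapest is 457–403–417–459–423–421 at 14 s.

14 s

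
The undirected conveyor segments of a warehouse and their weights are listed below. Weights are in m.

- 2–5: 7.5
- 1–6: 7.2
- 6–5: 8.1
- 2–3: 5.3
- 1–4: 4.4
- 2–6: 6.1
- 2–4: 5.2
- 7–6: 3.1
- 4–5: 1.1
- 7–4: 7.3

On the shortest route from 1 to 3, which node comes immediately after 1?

Candidate routes:
1–4–2–3: 4.4+5.2+5.3 = 14.9
1–6–2–3: 7.2+6.1+5.3 = 18.6
1–4–5–6–2–3: 4.4+1.1+8.1+6.1+5.3 = 25
1–4–5–2–3: 4.4+1.1+7.5+5.3 = 18.3
Cheapest is 1–4–2–3 at 14.9 m.
So from 1 the first move is to 4.

4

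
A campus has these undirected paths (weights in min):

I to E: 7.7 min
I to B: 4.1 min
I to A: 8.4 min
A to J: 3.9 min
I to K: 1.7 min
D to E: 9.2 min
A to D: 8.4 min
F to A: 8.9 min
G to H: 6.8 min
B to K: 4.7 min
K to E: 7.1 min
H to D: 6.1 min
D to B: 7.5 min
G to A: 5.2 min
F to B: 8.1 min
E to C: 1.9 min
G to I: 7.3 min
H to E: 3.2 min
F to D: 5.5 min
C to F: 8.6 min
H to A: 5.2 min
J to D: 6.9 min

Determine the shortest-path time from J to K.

14 min

Enumerating some paths:
J–A–I–K: 3.9+8.4+1.7 = 14
J–A–G–I–K: 3.9+5.2+7.3+1.7 = 18.1
Cheapest is J–A–I–K at 14 min.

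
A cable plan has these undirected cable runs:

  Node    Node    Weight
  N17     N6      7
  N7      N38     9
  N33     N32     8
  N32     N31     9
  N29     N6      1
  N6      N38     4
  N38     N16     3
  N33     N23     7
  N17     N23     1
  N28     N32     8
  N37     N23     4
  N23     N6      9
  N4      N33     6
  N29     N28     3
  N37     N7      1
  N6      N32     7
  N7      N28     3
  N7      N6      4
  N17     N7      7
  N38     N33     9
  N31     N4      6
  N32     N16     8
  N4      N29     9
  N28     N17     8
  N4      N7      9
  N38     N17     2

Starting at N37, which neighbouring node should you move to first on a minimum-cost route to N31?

N7

Compare a few routes:
N37–N7–N4–N31: 1+9+6 = 16
N37–N7–N28–N32–N31: 1+3+8+9 = 21
Cheapest is N37–N7–N4–N31 at 16.
So from N37 the first move is to N7.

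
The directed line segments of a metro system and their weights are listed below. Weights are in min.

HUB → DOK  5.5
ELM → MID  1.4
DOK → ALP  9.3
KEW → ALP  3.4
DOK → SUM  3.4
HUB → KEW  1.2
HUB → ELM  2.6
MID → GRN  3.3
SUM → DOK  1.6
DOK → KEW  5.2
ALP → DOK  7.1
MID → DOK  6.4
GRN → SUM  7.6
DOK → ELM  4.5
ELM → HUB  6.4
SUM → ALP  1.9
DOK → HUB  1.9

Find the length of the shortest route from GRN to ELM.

13.7 min

Candidate routes:
GRN - SUM - DOK - ELM: 7.6+1.6+4.5 = 13.7
GRN - SUM - ALP - DOK - ELM: 7.6+1.9+7.1+4.5 = 21.1
The minimum is 13.7 min via GRN - SUM - DOK - ELM.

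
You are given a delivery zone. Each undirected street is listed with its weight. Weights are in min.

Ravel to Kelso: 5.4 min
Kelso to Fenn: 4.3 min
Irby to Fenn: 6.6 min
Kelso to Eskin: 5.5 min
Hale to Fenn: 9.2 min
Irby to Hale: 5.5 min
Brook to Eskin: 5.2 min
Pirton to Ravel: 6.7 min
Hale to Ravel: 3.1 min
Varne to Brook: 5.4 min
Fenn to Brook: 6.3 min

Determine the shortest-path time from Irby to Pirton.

Compare a few routes:
Irby - Hale - Ravel - Pirton: 5.5+3.1+6.7 = 15.3
Irby - Fenn - Kelso - Ravel - Pirton: 6.6+4.3+5.4+6.7 = 23
Cheapest is Irby - Hale - Ravel - Pirton at 15.3 min.

15.3 min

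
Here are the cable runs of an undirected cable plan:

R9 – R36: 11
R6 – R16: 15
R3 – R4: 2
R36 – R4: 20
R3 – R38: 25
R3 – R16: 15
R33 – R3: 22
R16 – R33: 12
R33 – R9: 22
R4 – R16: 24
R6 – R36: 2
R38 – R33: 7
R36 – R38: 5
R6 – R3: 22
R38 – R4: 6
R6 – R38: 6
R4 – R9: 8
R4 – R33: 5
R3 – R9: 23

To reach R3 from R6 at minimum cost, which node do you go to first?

R38

Candidate routes:
R6–R38–R4–R3: 6+6+2 = 14
R6–R36–R38–R4–R3: 2+5+6+2 = 15
Cheapest is R6–R38–R4–R3 at 14.
So from R6 the first move is to R38.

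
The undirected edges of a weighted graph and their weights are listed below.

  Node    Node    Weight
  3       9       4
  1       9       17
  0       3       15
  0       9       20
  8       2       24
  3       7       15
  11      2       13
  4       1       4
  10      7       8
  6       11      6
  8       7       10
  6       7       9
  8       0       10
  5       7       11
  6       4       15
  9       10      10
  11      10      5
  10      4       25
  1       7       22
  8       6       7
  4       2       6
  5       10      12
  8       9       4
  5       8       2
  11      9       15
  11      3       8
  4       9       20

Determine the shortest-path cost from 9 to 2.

Settle nodes by increasing distance from 9:
9: 0
3: 4  (via 9)
8: 4  (via 9)
5: 6  (via 8)
10: 10  (via 9)
6: 11  (via 8)
11: 12  (via 3)
0: 14  (via 8)
7: 14  (via 8)
1: 17  (via 9)
4: 20  (via 9)
2: 25  (via 11)
Shortest route: 9–3–11–2 = 25.

25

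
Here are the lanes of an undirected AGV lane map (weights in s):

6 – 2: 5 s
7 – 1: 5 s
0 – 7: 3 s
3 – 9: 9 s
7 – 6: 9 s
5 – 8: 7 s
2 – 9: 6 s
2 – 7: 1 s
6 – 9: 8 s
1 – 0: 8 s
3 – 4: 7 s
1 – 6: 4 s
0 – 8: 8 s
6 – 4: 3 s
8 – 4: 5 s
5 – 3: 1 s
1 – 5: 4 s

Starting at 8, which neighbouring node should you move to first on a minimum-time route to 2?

0

Compare a few routes:
8 → 0 → 7 → 2: 8+3+1 = 12
8 → 4 → 6 → 2: 5+3+5 = 13
The minimum is 12 s via 8 → 0 → 7 → 2.
So from 8 the first move is to 0.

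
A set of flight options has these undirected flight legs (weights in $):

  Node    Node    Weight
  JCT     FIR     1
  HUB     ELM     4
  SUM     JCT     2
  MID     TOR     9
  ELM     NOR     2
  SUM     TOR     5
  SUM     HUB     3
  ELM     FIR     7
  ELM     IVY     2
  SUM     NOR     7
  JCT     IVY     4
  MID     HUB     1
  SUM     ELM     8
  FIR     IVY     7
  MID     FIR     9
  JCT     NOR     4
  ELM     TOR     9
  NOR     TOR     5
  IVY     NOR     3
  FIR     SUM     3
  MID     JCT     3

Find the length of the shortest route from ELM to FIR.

$7

Compare a few routes:
ELM → HUB → MID → JCT → FIR: 4+1+3+1 = 9
ELM → FIR: 7 = 7
ELM → IVY → FIR: 2+7 = 9
Cheapest is ELM → FIR at $7.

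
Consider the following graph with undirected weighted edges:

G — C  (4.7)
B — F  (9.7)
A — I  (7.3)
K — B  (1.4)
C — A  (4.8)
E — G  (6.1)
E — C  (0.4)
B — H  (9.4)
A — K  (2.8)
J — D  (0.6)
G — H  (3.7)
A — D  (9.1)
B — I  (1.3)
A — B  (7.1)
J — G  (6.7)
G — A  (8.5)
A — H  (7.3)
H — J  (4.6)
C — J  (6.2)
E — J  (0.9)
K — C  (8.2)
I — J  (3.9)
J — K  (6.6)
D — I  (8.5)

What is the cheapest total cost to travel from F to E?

Enumerating some paths:
F - B - K - J - E: 9.7+1.4+6.6+0.9 = 18.6
F - B - I - J - E: 9.7+1.3+3.9+0.9 = 15.8
The minimum is 15.8 via F - B - I - J - E.

15.8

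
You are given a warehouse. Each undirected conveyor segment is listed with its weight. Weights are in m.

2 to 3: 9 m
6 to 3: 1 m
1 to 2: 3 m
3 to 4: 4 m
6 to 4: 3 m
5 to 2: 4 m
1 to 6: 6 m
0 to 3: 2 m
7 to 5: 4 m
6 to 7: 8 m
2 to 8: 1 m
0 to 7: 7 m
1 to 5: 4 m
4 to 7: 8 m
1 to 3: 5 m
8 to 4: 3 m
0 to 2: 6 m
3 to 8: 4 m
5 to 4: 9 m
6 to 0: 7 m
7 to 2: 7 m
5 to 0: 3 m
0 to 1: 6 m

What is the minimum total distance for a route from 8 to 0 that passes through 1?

Shortest 8→1: 8–2–1 = 4
Shortest 1→0: 1–0 = 6
Total via 1: 4 + 6 = 10 m.

10 m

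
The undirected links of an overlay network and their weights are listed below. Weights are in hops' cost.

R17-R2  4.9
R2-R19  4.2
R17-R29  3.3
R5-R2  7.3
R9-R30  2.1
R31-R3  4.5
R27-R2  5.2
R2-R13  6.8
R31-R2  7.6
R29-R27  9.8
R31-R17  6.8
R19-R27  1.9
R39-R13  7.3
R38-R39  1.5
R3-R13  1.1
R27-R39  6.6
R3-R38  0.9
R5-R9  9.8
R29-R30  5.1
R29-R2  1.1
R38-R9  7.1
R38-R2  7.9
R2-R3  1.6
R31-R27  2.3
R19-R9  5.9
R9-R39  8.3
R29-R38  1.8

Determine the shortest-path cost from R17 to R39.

6.6 hops' cost

Running Dijkstra from R17:
R17: 0
R29: 3.3  (via R17)
R2: 4.4  (via R29)
R38: 5.1  (via R29)
R3: 6  (via R2)
R39: 6.6  (via R38)
Shortest route: R17 → R29 → R38 → R39 = 6.6 hops' cost.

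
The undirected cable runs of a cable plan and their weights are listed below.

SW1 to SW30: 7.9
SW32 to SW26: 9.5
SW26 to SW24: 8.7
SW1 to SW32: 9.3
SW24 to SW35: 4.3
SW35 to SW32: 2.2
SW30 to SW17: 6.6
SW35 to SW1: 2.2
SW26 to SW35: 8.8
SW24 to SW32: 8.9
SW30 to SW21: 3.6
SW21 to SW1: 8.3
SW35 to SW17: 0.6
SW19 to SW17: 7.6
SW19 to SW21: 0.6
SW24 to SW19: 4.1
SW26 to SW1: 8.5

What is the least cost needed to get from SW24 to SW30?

8.3

Running Dijkstra from SW24:
SW24: 0
SW19: 4.1  (via SW24)
SW35: 4.3  (via SW24)
SW21: 4.7  (via SW19)
SW17: 4.9  (via SW35)
SW32: 6.5  (via SW35)
SW1: 6.5  (via SW35)
SW30: 8.3  (via SW21)
Shortest route: SW24–SW19–SW21–SW30 = 8.3.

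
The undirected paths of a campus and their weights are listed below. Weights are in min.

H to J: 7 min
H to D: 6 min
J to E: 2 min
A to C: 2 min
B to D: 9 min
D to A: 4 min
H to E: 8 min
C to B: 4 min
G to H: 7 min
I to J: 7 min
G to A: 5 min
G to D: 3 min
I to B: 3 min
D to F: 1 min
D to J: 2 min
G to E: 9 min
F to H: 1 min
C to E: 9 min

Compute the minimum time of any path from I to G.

Enumerating some paths:
I → B → C → A → G: 3+4+2+5 = 14
I → J → D → G: 7+2+3 = 12
I → B → C → A → D → G: 3+4+2+4+3 = 16
I → B → D → G: 3+9+3 = 15
Cheapest is I → J → D → G at 12 min.

12 min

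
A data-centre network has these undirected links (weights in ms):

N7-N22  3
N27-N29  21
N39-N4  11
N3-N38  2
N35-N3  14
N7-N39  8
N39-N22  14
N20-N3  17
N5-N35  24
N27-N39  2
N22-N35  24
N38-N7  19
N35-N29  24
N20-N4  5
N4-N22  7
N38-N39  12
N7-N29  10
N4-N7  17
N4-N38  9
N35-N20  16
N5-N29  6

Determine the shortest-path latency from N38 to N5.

Enumerating some paths:
N38–N39–N7–N29–N5: 12+8+10+6 = 36
N38–N3–N35–N5: 2+14+24 = 40
N38–N7–N29–N5: 19+10+6 = 35
Cheapest is N38–N7–N29–N5 at 35 ms.

35 ms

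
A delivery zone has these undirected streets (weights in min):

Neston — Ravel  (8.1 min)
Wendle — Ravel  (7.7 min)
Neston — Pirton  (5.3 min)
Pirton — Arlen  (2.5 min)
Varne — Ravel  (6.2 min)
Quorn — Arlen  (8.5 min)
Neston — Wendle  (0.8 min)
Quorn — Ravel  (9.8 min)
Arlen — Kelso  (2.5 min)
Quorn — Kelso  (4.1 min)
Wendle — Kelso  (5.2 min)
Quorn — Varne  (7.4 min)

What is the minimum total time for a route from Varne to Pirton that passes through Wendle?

20 min

Shortest Varne→Wendle: Varne → Ravel → Wendle = 13.9
Shortest Wendle→Pirton: Wendle → Neston → Pirton = 6.1
Total via Wendle: 13.9 + 6.1 = 20 min.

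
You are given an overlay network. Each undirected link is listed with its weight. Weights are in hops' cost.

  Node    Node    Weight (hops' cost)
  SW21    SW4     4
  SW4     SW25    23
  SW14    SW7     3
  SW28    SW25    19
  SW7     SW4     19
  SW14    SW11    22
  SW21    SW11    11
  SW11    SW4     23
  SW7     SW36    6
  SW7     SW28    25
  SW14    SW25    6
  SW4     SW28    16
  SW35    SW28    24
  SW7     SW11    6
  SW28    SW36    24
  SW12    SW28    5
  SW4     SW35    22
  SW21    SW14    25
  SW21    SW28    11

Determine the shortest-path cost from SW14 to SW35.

Compare a few routes:
SW14 - SW7 - SW4 - SW35: 3+19+22 = 44
SW14 - SW25 - SW28 - SW35: 6+19+24 = 49
SW14 - SW25 - SW4 - SW35: 6+23+22 = 51
SW14 - SW7 - SW11 - SW21 - SW4 - SW35: 3+6+11+4+22 = 46
Cheapest is SW14 - SW7 - SW4 - SW35 at 44 hops' cost.

44 hops' cost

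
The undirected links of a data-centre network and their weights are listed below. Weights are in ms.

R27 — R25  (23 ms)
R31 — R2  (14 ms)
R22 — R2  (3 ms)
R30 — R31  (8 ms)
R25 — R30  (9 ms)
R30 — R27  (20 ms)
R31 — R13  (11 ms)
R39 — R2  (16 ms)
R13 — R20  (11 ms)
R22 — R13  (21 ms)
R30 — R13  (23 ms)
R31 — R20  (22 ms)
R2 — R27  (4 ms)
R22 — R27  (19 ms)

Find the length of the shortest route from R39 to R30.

38 ms

Shortest distances from R39:
R39: 0
R2: 16  (via R39)
R22: 19  (via R2)
R27: 20  (via R2)
R31: 30  (via R2)
R30: 38  (via R31)
Shortest route: R39 → R2 → R31 → R30 = 38 ms.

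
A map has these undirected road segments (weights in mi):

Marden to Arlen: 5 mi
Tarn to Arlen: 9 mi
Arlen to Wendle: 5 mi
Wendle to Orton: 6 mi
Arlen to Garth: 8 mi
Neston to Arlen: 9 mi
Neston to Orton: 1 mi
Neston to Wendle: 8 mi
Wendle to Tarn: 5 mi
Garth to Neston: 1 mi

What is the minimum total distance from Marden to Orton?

15 mi

Running Dijkstra from Marden:
Marden: 0
Arlen: 5  (via Marden)
Wendle: 10  (via Arlen)
Garth: 13  (via Arlen)
Neston: 14  (via Arlen)
Tarn: 14  (via Arlen)
Orton: 15  (via Neston)
Shortest route: Marden–Arlen–Neston–Orton = 15 mi.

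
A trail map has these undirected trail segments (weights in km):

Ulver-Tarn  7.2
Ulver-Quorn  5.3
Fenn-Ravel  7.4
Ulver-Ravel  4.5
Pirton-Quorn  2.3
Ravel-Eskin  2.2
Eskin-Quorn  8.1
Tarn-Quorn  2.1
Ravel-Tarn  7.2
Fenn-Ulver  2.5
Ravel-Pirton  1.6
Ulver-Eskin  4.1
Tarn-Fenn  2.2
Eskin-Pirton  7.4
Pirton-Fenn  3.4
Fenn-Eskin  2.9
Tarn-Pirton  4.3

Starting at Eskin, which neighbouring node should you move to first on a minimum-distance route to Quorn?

Ravel

Enumerating some paths:
Eskin–Quorn: 8.1 = 8.1
Eskin–Fenn–Tarn–Quorn: 2.9+2.2+2.1 = 7.2
Eskin–Ravel–Pirton–Quorn: 2.2+1.6+2.3 = 6.1
The minimum is 6.1 km via Eskin–Ravel–Pirton–Quorn.
So from Eskin the first move is to Ravel.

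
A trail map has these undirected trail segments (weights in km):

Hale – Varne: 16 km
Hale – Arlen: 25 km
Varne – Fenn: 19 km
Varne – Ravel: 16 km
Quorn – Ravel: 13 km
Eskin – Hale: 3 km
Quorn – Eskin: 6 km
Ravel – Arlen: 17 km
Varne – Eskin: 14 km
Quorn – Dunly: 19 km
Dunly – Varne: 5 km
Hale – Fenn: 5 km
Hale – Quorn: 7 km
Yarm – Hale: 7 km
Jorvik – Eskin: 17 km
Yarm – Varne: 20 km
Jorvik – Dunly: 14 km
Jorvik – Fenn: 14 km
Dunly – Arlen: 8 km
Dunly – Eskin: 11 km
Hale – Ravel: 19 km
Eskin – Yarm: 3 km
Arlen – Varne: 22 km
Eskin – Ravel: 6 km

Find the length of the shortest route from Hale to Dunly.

14 km

Candidate routes:
Hale–Eskin–Dunly: 3+11 = 14
Hale–Yarm–Eskin–Dunly: 7+3+11 = 21
Hale–Varne–Dunly: 16+5 = 21
The minimum is 14 km via Hale–Eskin–Dunly.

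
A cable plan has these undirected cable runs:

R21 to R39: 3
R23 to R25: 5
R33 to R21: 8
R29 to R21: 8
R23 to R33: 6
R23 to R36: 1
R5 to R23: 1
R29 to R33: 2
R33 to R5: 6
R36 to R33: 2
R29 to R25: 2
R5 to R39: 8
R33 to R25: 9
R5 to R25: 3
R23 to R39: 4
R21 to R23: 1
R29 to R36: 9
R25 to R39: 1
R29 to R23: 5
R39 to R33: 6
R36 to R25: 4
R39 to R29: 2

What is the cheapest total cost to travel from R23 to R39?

Compare a few routes:
R23–R25–R39: 5+1 = 6
R23–R36–R25–R39: 1+4+1 = 6
R23–R5–R25–R39: 1+3+1 = 5
R23–R39: 4 = 4
Cheapest is R23–R39 at 4.

4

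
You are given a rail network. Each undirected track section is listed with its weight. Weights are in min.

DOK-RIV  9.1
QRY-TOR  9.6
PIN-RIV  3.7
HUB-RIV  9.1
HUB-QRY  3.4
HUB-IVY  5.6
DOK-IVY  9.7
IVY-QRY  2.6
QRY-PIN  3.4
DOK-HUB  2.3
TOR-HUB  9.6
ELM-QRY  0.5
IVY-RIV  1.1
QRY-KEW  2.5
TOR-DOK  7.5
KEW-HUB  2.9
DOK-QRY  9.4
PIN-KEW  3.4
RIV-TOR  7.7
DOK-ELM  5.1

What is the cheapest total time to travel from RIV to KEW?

Running Dijkstra from RIV:
RIV: 0
IVY: 1.1  (via RIV)
PIN: 3.7  (via RIV)
QRY: 3.7  (via IVY)
ELM: 4.2  (via QRY)
KEW: 6.2  (via QRY)
Shortest route: RIV–IVY–QRY–KEW = 6.2 min.

6.2 min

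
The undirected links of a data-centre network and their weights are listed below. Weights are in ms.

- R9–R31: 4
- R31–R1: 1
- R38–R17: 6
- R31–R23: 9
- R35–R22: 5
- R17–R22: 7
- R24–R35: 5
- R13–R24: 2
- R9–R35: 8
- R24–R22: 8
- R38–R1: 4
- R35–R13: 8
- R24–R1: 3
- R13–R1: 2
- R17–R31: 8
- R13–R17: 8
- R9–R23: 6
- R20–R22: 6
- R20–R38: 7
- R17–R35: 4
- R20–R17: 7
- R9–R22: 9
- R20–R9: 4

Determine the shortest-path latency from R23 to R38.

Running Dijkstra from R23:
R23: 0
R9: 6  (via R23)
R31: 9  (via R23)
R1: 10  (via R31)
R20: 10  (via R9)
R13: 12  (via R1)
R24: 13  (via R1)
R35: 14  (via R9)
R38: 14  (via R1)
Shortest route: R23 → R31 → R1 → R38 = 14 ms.

14 ms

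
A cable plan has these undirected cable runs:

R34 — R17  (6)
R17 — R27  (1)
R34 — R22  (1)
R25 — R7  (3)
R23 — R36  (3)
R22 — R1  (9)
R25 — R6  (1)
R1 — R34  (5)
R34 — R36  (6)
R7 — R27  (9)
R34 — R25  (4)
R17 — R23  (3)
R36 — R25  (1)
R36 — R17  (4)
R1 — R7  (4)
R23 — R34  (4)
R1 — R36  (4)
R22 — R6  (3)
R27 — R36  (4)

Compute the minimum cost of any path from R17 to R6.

6

Shortest distances from R17:
R17: 0
R27: 1  (via R17)
R23: 3  (via R17)
R36: 4  (via R17)
R25: 5  (via R36)
R34: 6  (via R17)
R6: 6  (via R25)
Shortest route: R17 → R36 → R25 → R6 = 6.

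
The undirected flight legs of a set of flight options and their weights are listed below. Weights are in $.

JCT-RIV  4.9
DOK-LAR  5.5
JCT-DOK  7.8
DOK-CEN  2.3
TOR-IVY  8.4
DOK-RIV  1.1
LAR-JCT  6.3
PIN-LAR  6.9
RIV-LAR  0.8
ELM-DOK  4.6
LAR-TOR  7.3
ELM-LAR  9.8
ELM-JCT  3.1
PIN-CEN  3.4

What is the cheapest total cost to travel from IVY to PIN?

Settle nodes by increasing distance from IVY:
IVY: 0
TOR: 8.4  (via IVY)
LAR: 15.7  (via TOR)
RIV: 16.5  (via LAR)
DOK: 17.6  (via RIV)
CEN: 19.9  (via DOK)
JCT: 21.4  (via RIV)
ELM: 22.2  (via DOK)
PIN: 22.6  (via LAR)
Shortest route: IVY–TOR–LAR–PIN = $22.6.

$22.6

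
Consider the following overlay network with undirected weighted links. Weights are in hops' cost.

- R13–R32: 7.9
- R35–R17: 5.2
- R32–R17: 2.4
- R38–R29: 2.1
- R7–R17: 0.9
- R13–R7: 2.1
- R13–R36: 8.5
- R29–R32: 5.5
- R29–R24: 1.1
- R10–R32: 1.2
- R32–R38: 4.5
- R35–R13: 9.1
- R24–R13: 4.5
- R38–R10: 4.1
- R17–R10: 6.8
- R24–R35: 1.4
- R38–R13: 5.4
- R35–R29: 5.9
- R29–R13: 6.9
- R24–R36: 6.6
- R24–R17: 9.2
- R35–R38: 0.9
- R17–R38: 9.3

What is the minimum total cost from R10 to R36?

13 hops' cost

Shortest distances from R10:
R10: 0
R32: 1.2  (via R10)
R17: 3.6  (via R32)
R38: 4.1  (via R10)
R7: 4.5  (via R17)
R35: 5  (via R38)
R29: 6.2  (via R38)
R24: 6.4  (via R35)
R13: 6.6  (via R7)
R36: 13  (via R24)
Shortest route: R10–R38–R35–R24–R36 = 13 hops' cost.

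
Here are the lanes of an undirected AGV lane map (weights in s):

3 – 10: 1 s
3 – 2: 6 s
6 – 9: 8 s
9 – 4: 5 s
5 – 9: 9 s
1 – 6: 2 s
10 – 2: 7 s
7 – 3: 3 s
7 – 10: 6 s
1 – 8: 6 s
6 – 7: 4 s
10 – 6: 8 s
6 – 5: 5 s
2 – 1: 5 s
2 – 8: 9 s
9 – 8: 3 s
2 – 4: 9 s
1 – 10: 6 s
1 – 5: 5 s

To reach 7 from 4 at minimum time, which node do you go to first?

9

Compare a few routes:
4–2–3–7: 9+6+3 = 18
4–9–6–7: 5+8+4 = 17
4–9–8–1–6–7: 5+3+6+2+4 = 20
Cheapest is 4–9–6–7 at 17 s.
So from 4 the first move is to 9.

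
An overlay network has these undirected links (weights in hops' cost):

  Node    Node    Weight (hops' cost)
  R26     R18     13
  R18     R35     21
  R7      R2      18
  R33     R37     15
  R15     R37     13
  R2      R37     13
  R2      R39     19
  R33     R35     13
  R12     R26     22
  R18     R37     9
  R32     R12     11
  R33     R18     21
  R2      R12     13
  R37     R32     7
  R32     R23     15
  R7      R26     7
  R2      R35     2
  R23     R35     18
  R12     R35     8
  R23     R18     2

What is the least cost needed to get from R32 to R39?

39 hops' cost

Candidate routes:
R32 - R23 - R35 - R2 - R39: 15+18+2+19 = 54
R32 - R12 - R2 - R39: 11+13+19 = 43
R32 - R37 - R2 - R39: 7+13+19 = 39
R32 - R12 - R35 - R2 - R39: 11+8+2+19 = 40
The minimum is 39 hops' cost via R32 - R37 - R2 - R39.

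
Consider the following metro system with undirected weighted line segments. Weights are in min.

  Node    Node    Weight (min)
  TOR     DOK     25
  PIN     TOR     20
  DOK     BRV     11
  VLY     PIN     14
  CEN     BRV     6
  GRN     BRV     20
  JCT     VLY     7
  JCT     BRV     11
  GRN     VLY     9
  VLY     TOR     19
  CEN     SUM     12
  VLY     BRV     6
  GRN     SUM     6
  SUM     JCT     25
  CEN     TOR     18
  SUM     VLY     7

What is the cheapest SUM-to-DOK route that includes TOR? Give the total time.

Shortest SUM→TOR: SUM → VLY → TOR = 26
Best TOR to DOK: TOR → DOK costing 25
Total via TOR: 26 + 25 = 51 min.

51 min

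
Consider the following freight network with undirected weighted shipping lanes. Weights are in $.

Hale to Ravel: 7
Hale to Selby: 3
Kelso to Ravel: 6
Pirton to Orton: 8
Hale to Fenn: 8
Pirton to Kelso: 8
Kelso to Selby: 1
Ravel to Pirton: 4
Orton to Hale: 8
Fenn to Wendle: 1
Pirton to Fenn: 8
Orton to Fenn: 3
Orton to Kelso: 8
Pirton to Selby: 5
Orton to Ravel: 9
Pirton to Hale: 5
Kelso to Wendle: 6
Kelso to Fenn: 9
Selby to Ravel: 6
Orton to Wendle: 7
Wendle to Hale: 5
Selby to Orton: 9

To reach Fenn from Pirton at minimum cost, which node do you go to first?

Candidate routes:
Pirton - Orton - Fenn: 8+3 = 11
Pirton - Fenn: 8 = 8
Pirton - Hale - Fenn: 5+8 = 13
Pirton - Hale - Wendle - Fenn: 5+5+1 = 11
Cheapest is Pirton - Fenn at $8.
So from Pirton the first move is to Fenn.

Fenn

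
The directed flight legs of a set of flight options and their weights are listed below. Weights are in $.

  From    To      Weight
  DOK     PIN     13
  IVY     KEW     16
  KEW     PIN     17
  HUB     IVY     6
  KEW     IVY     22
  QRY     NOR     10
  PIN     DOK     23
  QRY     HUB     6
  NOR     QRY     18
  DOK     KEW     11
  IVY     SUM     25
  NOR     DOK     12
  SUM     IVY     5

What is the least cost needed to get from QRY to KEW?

Enumerating some paths:
QRY–HUB–IVY–KEW: 6+6+16 = 28
QRY–NOR–DOK–KEW: 10+12+11 = 33
Cheapest is QRY–HUB–IVY–KEW at $28.

$28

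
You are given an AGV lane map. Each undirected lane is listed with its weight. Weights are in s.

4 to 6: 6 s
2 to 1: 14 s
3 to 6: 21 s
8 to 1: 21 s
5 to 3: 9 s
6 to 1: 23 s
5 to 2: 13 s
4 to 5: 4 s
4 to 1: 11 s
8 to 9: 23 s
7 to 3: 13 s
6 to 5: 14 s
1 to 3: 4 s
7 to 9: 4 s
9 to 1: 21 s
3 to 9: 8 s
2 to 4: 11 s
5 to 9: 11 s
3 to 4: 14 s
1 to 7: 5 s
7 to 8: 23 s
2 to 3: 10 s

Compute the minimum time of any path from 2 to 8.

Candidate routes:
2 - 3 - 9 - 8: 10+8+23 = 41
2 - 1 - 8: 14+21 = 35
2 - 3 - 1 - 7 - 8: 10+4+5+23 = 42
Cheapest is 2 - 1 - 8 at 35 s.

35 s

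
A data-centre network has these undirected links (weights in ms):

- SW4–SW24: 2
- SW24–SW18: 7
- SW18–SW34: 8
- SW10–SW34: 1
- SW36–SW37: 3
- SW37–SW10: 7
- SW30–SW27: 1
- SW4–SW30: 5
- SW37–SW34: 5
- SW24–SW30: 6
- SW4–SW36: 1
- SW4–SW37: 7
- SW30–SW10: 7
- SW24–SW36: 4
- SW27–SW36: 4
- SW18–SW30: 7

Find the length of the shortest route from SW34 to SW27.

9 ms

Shortest distances from SW34:
SW34: 0
SW10: 1  (via SW34)
SW37: 5  (via SW34)
SW30: 8  (via SW10)
SW18: 8  (via SW34)
SW36: 8  (via SW37)
SW4: 9  (via SW36)
SW27: 9  (via SW30)
Shortest route: SW34 → SW10 → SW30 → SW27 = 9 ms.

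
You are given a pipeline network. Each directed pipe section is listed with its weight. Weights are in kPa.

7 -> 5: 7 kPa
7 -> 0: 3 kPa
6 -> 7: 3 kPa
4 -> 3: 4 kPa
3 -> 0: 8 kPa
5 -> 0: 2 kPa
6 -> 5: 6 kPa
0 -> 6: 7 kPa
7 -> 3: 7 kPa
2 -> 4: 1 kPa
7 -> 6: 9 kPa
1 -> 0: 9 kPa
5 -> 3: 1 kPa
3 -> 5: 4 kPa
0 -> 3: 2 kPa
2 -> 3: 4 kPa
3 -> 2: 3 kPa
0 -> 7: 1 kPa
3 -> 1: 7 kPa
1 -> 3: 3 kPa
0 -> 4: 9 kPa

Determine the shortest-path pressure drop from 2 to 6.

Settle nodes by increasing distance from 2:
2: 0
4: 1  (via 2)
3: 4  (via 2)
5: 8  (via 3)
0: 10  (via 5)
1: 11  (via 3)
7: 11  (via 0)
6: 17  (via 0)
Shortest route: 2 → 3 → 5 → 0 → 6 = 17 kPa.

17 kPa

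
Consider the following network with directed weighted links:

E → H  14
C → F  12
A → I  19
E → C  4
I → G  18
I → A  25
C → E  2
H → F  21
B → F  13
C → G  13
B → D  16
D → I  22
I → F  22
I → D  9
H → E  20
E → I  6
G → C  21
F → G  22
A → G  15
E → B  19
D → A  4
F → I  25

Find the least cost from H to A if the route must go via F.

59

Shortest H→F: H → F = 21
Best F to A: F → I → D → A costing 38
Total via F: 21 + 38 = 59.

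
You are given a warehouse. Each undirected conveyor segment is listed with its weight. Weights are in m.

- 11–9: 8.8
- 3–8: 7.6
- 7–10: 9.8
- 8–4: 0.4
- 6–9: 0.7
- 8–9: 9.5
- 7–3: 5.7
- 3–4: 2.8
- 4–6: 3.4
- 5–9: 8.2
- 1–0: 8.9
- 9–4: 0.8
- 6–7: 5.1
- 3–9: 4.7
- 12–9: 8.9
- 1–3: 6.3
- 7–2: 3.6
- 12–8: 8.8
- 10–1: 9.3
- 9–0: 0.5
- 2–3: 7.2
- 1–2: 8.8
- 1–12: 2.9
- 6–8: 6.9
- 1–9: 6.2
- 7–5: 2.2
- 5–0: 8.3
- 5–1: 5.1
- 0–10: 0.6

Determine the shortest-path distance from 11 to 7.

Compare a few routes:
11 - 9 - 4 - 6 - 7: 8.8+0.8+3.4+5.1 = 18.1
11 - 9 - 6 - 7: 8.8+0.7+5.1 = 14.6
The minimum is 14.6 m via 11 - 9 - 6 - 7.

14.6 m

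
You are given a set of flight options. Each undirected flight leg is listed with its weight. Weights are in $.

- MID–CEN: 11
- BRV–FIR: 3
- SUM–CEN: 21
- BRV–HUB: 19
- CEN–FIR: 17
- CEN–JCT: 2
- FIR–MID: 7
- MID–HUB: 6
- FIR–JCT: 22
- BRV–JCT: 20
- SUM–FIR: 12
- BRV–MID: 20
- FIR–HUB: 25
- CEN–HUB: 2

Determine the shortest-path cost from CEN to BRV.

$18

Running Dijkstra from CEN:
CEN: 0
JCT: 2  (via CEN)
HUB: 2  (via CEN)
MID: 8  (via HUB)
FIR: 15  (via MID)
BRV: 18  (via FIR)
Shortest route: CEN → HUB → MID → FIR → BRV = $18.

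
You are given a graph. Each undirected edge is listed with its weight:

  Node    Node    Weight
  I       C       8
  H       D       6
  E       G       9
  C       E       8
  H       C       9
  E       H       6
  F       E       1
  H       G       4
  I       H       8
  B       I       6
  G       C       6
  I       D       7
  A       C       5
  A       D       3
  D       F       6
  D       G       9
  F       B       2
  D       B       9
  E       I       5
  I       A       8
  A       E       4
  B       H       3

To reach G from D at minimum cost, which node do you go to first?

G

Candidate routes:
D - H - G: 6+4 = 10
D - G: 9 = 9
The minimum is 9 via D - G.
So from D the first move is to G.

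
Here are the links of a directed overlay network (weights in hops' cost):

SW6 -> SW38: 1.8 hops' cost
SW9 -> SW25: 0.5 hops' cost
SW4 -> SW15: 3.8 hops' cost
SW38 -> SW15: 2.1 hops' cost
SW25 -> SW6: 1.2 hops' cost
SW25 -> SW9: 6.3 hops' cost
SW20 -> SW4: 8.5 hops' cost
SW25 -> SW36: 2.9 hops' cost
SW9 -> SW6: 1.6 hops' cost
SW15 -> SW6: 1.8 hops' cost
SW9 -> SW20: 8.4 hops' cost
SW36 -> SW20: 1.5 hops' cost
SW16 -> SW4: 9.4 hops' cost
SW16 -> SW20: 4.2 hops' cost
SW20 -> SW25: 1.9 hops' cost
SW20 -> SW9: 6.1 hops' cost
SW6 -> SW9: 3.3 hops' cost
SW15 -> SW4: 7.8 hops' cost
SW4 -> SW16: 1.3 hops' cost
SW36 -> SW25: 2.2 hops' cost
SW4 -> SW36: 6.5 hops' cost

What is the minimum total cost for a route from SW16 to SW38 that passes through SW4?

Shortest SW16→SW4: SW16–SW4 = 9.4
Best SW4 to SW38: SW4–SW15–SW6–SW38 costing 7.4
Total via SW4: 9.4 + 7.4 = 16.8 hops' cost.

16.8 hops' cost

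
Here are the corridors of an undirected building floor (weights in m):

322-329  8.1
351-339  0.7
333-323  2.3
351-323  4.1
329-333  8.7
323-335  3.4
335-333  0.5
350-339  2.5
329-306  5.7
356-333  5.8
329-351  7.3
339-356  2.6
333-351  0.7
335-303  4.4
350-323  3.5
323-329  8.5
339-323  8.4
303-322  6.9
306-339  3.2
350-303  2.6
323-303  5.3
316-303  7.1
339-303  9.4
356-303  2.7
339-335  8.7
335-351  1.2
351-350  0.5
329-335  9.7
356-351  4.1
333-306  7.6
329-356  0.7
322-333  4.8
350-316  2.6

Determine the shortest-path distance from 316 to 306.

Candidate routes:
316–350–351–335–333–306: 2.6+0.5+1.2+0.5+7.6 = 12.4
316–350–351–339–306: 2.6+0.5+0.7+3.2 = 7
316–350–351–333–306: 2.6+0.5+0.7+7.6 = 11.4
316–350–339–306: 2.6+2.5+3.2 = 8.3
The minimum is 7 m via 316–350–351–339–306.

7 m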